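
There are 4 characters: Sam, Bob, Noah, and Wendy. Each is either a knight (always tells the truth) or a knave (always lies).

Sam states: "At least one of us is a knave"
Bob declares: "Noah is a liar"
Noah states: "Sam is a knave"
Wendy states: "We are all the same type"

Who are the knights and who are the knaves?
Sam is a knight.
Bob is a knight.
Noah is a knave.
Wendy is a knave.

Verification:
- Sam (knight) says "At least one of us is a knave" - this is TRUE because Noah and Wendy are knaves.
- Bob (knight) says "Noah is a liar" - this is TRUE because Noah is a knave.
- Noah (knave) says "Sam is a knave" - this is FALSE (a lie) because Sam is a knight.
- Wendy (knave) says "We are all the same type" - this is FALSE (a lie) because Sam and Bob are knights and Noah and Wendy are knaves.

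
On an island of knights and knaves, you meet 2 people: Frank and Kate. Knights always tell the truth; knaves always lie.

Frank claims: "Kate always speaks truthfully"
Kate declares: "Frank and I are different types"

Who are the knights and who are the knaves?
Frank is a knave.
Kate is a knave.

Verification:
- Frank (knave) says "Kate always speaks truthfully" - this is FALSE (a lie) because Kate is a knave.
- Kate (knave) says "Frank and I are different types" - this is FALSE (a lie) because Kate is a knave and Frank is a knave.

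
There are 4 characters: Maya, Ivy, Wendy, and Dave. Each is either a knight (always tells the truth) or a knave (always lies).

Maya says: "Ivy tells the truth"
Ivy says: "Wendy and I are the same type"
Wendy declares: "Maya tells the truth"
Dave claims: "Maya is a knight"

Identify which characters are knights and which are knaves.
Maya is a knight.
Ivy is a knight.
Wendy is a knight.
Dave is a knight.

Verification:
- Maya (knight) says "Ivy tells the truth" - this is TRUE because Ivy is a knight.
- Ivy (knight) says "Wendy and I are the same type" - this is TRUE because Ivy is a knight and Wendy is a knight.
- Wendy (knight) says "Maya tells the truth" - this is TRUE because Maya is a knight.
- Dave (knight) says "Maya is a knight" - this is TRUE because Maya is a knight.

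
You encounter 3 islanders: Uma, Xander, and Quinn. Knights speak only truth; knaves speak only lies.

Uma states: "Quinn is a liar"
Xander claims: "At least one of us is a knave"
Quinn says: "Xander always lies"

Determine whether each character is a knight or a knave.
Uma is a knight.
Xander is a knight.
Quinn is a knave.

Verification:
- Uma (knight) says "Quinn is a liar" - this is TRUE because Quinn is a knave.
- Xander (knight) says "At least one of us is a knave" - this is TRUE because Quinn is a knave.
- Quinn (knave) says "Xander always lies" - this is FALSE (a lie) because Xander is a knight.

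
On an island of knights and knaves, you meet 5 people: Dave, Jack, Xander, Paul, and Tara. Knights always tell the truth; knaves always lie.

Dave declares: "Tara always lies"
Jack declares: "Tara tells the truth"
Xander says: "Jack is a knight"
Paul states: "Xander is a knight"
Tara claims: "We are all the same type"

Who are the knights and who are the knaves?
Dave is a knight.
Jack is a knave.
Xander is a knave.
Paul is a knave.
Tara is a knave.

Verification:
- Dave (knight) says "Tara always lies" - this is TRUE because Tara is a knave.
- Jack (knave) says "Tara tells the truth" - this is FALSE (a lie) because Tara is a knave.
- Xander (knave) says "Jack is a knight" - this is FALSE (a lie) because Jack is a knave.
- Paul (knave) says "Xander is a knight" - this is FALSE (a lie) because Xander is a knave.
- Tara (knave) says "We are all the same type" - this is FALSE (a lie) because Dave is a knight and Jack, Xander, Paul, and Tara are knaves.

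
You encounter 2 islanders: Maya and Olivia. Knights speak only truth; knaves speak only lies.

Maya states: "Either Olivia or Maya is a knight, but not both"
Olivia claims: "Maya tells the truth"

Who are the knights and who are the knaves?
Maya is a knave.
Olivia is a knave.

Verification:
- Maya (knave) says "Either Olivia or Maya is a knight, but not both" - this is FALSE (a lie) because Olivia is a knave and Maya is a knave.
- Olivia (knave) says "Maya tells the truth" - this is FALSE (a lie) because Maya is a knave.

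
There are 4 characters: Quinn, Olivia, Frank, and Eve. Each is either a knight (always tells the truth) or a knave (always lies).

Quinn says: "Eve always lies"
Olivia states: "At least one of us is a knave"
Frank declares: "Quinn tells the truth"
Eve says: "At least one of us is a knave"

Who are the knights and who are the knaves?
Quinn is a knave.
Olivia is a knight.
Frank is a knave.
Eve is a knight.

Verification:
- Quinn (knave) says "Eve always lies" - this is FALSE (a lie) because Eve is a knight.
- Olivia (knight) says "At least one of us is a knave" - this is TRUE because Quinn and Frank are knaves.
- Frank (knave) says "Quinn tells the truth" - this is FALSE (a lie) because Quinn is a knave.
- Eve (knight) says "At least one of us is a knave" - this is TRUE because Quinn and Frank are knaves.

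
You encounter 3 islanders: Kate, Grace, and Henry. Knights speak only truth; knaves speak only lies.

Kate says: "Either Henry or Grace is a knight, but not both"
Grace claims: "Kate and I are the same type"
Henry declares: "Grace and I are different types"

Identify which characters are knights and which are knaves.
Kate is a knight.
Grace is a knave.
Henry is a knight.

Verification:
- Kate (knight) says "Either Henry or Grace is a knight, but not both" - this is TRUE because Henry is a knight and Grace is a knave.
- Grace (knave) says "Kate and I are the same type" - this is FALSE (a lie) because Grace is a knave and Kate is a knight.
- Henry (knight) says "Grace and I are different types" - this is TRUE because Henry is a knight and Grace is a knave.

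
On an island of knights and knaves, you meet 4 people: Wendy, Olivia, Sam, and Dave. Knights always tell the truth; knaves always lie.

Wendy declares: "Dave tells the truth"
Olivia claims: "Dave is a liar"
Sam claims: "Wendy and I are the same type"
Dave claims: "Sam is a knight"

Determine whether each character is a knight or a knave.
Wendy is a knight.
Olivia is a knave.
Sam is a knight.
Dave is a knight.

Verification:
- Wendy (knight) says "Dave tells the truth" - this is TRUE because Dave is a knight.
- Olivia (knave) says "Dave is a liar" - this is FALSE (a lie) because Dave is a knight.
- Sam (knight) says "Wendy and I are the same type" - this is TRUE because Sam is a knight and Wendy is a knight.
- Dave (knight) says "Sam is a knight" - this is TRUE because Sam is a knight.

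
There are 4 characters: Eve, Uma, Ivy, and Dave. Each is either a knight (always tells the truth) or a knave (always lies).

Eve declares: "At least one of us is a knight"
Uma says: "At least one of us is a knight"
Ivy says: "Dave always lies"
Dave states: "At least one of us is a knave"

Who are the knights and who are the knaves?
Eve is a knight.
Uma is a knight.
Ivy is a knave.
Dave is a knight.

Verification:
- Eve (knight) says "At least one of us is a knight" - this is TRUE because Eve, Uma, and Dave are knights.
- Uma (knight) says "At least one of us is a knight" - this is TRUE because Eve, Uma, and Dave are knights.
- Ivy (knave) says "Dave always lies" - this is FALSE (a lie) because Dave is a knight.
- Dave (knight) says "At least one of us is a knave" - this is TRUE because Ivy is a knave.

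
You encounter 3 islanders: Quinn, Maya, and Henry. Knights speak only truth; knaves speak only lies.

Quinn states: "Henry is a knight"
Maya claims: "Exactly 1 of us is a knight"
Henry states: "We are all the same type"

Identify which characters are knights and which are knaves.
Quinn is a knave.
Maya is a knight.
Henry is a knave.

Verification:
- Quinn (knave) says "Henry is a knight" - this is FALSE (a lie) because Henry is a knave.
- Maya (knight) says "Exactly 1 of us is a knight" - this is TRUE because there are 1 knights.
- Henry (knave) says "We are all the same type" - this is FALSE (a lie) because Maya is a knight and Quinn and Henry are knaves.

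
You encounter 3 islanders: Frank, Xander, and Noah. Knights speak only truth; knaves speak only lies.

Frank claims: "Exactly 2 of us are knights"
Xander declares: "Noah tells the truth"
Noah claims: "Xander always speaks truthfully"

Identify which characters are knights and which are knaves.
Frank is a knave.
Xander is a knave.
Noah is a knave.

Verification:
- Frank (knave) says "Exactly 2 of us are knights" - this is FALSE (a lie) because there are 0 knights.
- Xander (knave) says "Noah tells the truth" - this is FALSE (a lie) because Noah is a knave.
- Noah (knave) says "Xander always speaks truthfully" - this is FALSE (a lie) because Xander is a knave.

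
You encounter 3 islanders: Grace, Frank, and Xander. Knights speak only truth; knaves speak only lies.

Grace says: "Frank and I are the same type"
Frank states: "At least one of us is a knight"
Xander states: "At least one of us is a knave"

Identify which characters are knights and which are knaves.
Grace is a knave.
Frank is a knight.
Xander is a knight.

Verification:
- Grace (knave) says "Frank and I are the same type" - this is FALSE (a lie) because Grace is a knave and Frank is a knight.
- Frank (knight) says "At least one of us is a knight" - this is TRUE because Frank and Xander are knights.
- Xander (knight) says "At least one of us is a knave" - this is TRUE because Grace is a knave.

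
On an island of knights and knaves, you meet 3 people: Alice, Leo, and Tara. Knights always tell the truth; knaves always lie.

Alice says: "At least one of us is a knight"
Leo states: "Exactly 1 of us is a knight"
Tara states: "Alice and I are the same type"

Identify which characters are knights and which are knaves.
Alice is a knight.
Leo is a knave.
Tara is a knight.

Verification:
- Alice (knight) says "At least one of us is a knight" - this is TRUE because Alice and Tara are knights.
- Leo (knave) says "Exactly 1 of us is a knight" - this is FALSE (a lie) because there are 2 knights.
- Tara (knight) says "Alice and I are the same type" - this is TRUE because Tara is a knight and Alice is a knight.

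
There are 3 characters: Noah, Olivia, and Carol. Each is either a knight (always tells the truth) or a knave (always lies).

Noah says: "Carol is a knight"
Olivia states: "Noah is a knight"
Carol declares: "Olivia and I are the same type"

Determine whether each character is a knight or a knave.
Noah is a knight.
Olivia is a knight.
Carol is a knight.

Verification:
- Noah (knight) says "Carol is a knight" - this is TRUE because Carol is a knight.
- Olivia (knight) says "Noah is a knight" - this is TRUE because Noah is a knight.
- Carol (knight) says "Olivia and I are the same type" - this is TRUE because Carol is a knight and Olivia is a knight.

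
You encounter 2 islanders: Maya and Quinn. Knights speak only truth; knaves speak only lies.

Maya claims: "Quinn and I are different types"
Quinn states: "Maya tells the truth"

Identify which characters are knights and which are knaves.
Maya is a knave.
Quinn is a knave.

Verification:
- Maya (knave) says "Quinn and I are different types" - this is FALSE (a lie) because Maya is a knave and Quinn is a knave.
- Quinn (knave) says "Maya tells the truth" - this is FALSE (a lie) because Maya is a knave.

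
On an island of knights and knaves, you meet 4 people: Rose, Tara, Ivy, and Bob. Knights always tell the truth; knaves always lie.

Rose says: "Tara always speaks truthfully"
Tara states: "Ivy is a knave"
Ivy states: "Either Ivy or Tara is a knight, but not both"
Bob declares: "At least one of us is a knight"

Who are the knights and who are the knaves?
Rose is a knave.
Tara is a knave.
Ivy is a knight.
Bob is a knight.

Verification:
- Rose (knave) says "Tara always speaks truthfully" - this is FALSE (a lie) because Tara is a knave.
- Tara (knave) says "Ivy is a knave" - this is FALSE (a lie) because Ivy is a knight.
- Ivy (knight) says "Either Ivy or Tara is a knight, but not both" - this is TRUE because Ivy is a knight and Tara is a knave.
- Bob (knight) says "At least one of us is a knight" - this is TRUE because Ivy and Bob are knights.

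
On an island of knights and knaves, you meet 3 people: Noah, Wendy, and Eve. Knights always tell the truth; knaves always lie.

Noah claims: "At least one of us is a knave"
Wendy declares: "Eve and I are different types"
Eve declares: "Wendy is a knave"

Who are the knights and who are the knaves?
Noah is a knight.
Wendy is a knight.
Eve is a knave.

Verification:
- Noah (knight) says "At least one of us is a knave" - this is TRUE because Eve is a knave.
- Wendy (knight) says "Eve and I are different types" - this is TRUE because Wendy is a knight and Eve is a knave.
- Eve (knave) says "Wendy is a knave" - this is FALSE (a lie) because Wendy is a knight.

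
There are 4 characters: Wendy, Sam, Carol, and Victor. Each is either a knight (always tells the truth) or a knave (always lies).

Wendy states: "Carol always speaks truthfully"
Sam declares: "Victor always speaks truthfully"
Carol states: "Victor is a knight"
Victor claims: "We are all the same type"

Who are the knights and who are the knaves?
Wendy is a knight.
Sam is a knight.
Carol is a knight.
Victor is a knight.

Verification:
- Wendy (knight) says "Carol always speaks truthfully" - this is TRUE because Carol is a knight.
- Sam (knight) says "Victor always speaks truthfully" - this is TRUE because Victor is a knight.
- Carol (knight) says "Victor is a knight" - this is TRUE because Victor is a knight.
- Victor (knight) says "We are all the same type" - this is TRUE because Wendy, Sam, Carol, and Victor are knights.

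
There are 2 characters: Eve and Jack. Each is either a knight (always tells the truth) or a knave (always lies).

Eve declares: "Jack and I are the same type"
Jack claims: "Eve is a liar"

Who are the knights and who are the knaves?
Eve is a knave.
Jack is a knight.

Verification:
- Eve (knave) says "Jack and I are the same type" - this is FALSE (a lie) because Eve is a knave and Jack is a knight.
- Jack (knight) says "Eve is a liar" - this is TRUE because Eve is a knave.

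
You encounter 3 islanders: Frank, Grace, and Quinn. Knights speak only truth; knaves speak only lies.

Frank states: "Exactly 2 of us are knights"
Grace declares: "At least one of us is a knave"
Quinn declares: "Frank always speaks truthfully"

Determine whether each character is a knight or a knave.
Frank is a knave.
Grace is a knight.
Quinn is a knave.

Verification:
- Frank (knave) says "Exactly 2 of us are knights" - this is FALSE (a lie) because there are 1 knights.
- Grace (knight) says "At least one of us is a knave" - this is TRUE because Frank and Quinn are knaves.
- Quinn (knave) says "Frank always speaks truthfully" - this is FALSE (a lie) because Frank is a knave.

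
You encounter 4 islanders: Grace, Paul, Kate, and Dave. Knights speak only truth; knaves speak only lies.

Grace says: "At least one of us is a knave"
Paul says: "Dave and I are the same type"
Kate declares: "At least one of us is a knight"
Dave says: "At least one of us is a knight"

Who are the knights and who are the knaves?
Grace is a knight.
Paul is a knave.
Kate is a knight.
Dave is a knight.

Verification:
- Grace (knight) says "At least one of us is a knave" - this is TRUE because Paul is a knave.
- Paul (knave) says "Dave and I are the same type" - this is FALSE (a lie) because Paul is a knave and Dave is a knight.
- Kate (knight) says "At least one of us is a knight" - this is TRUE because Grace, Kate, and Dave are knights.
- Dave (knight) says "At least one of us is a knight" - this is TRUE because Grace, Kate, and Dave are knights.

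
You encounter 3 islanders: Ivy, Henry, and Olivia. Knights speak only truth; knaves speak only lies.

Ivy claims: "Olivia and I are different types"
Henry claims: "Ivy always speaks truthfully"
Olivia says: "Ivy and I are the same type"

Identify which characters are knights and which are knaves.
Ivy is a knight.
Henry is a knight.
Olivia is a knave.

Verification:
- Ivy (knight) says "Olivia and I are different types" - this is TRUE because Ivy is a knight and Olivia is a knave.
- Henry (knight) says "Ivy always speaks truthfully" - this is TRUE because Ivy is a knight.
- Olivia (knave) says "Ivy and I are the same type" - this is FALSE (a lie) because Olivia is a knave and Ivy is a knight.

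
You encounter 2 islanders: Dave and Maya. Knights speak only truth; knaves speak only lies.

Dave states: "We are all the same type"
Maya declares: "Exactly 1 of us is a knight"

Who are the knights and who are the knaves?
Dave is a knave.
Maya is a knight.

Verification:
- Dave (knave) says "We are all the same type" - this is FALSE (a lie) because Maya is a knight and Dave is a knave.
- Maya (knight) says "Exactly 1 of us is a knight" - this is TRUE because there are 1 knights.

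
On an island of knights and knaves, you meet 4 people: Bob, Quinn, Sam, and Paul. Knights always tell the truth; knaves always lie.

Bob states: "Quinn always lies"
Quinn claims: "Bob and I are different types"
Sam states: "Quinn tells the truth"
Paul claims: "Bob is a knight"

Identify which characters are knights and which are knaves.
Bob is a knave.
Quinn is a knight.
Sam is a knight.
Paul is a knave.

Verification:
- Bob (knave) says "Quinn always lies" - this is FALSE (a lie) because Quinn is a knight.
- Quinn (knight) says "Bob and I are different types" - this is TRUE because Quinn is a knight and Bob is a knave.
- Sam (knight) says "Quinn tells the truth" - this is TRUE because Quinn is a knight.
- Paul (knave) says "Bob is a knight" - this is FALSE (a lie) because Bob is a knave.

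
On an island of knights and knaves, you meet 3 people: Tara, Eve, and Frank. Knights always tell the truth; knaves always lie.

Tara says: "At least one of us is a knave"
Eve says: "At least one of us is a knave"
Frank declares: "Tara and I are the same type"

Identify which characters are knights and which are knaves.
Tara is a knight.
Eve is a knight.
Frank is a knave.

Verification:
- Tara (knight) says "At least one of us is a knave" - this is TRUE because Frank is a knave.
- Eve (knight) says "At least one of us is a knave" - this is TRUE because Frank is a knave.
- Frank (knave) says "Tara and I are the same type" - this is FALSE (a lie) because Frank is a knave and Tara is a knight.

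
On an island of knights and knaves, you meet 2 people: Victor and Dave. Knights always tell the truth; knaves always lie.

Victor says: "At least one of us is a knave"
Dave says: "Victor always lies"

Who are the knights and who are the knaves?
Victor is a knight.
Dave is a knave.

Verification:
- Victor (knight) says "At least one of us is a knave" - this is TRUE because Dave is a knave.
- Dave (knave) says "Victor always lies" - this is FALSE (a lie) because Victor is a knight.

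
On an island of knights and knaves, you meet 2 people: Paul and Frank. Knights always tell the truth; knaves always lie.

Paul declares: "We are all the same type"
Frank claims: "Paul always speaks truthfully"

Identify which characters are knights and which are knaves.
Paul is a knight.
Frank is a knight.

Verification:
- Paul (knight) says "We are all the same type" - this is TRUE because Paul and Frank are knights.
- Frank (knight) says "Paul always speaks truthfully" - this is TRUE because Paul is a knight.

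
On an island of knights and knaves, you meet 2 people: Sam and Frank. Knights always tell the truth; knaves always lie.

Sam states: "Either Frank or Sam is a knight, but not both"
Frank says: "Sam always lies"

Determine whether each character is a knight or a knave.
Sam is a knight.
Frank is a knave.

Verification:
- Sam (knight) says "Either Frank or Sam is a knight, but not both" - this is TRUE because Frank is a knave and Sam is a knight.
- Frank (knave) says "Sam always lies" - this is FALSE (a lie) because Sam is a knight.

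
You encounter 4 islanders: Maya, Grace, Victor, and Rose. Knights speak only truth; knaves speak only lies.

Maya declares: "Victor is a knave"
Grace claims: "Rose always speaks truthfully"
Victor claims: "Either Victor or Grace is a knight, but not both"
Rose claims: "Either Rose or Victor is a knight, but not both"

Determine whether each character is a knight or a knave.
Maya is a knight.
Grace is a knave.
Victor is a knave.
Rose is a knave.

Verification:
- Maya (knight) says "Victor is a knave" - this is TRUE because Victor is a knave.
- Grace (knave) says "Rose always speaks truthfully" - this is FALSE (a lie) because Rose is a knave.
- Victor (knave) says "Either Victor or Grace is a knight, but not both" - this is FALSE (a lie) because Victor is a knave and Grace is a knave.
- Rose (knave) says "Either Rose or Victor is a knight, but not both" - this is FALSE (a lie) because Rose is a knave and Victor is a knave.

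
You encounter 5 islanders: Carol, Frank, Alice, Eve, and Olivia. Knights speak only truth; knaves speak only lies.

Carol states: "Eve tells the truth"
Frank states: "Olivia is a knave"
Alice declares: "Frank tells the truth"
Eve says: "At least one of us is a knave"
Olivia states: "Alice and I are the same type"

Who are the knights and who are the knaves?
Carol is a knight.
Frank is a knight.
Alice is a knight.
Eve is a knight.
Olivia is a knave.

Verification:
- Carol (knight) says "Eve tells the truth" - this is TRUE because Eve is a knight.
- Frank (knight) says "Olivia is a knave" - this is TRUE because Olivia is a knave.
- Alice (knight) says "Frank tells the truth" - this is TRUE because Frank is a knight.
- Eve (knight) says "At least one of us is a knave" - this is TRUE because Olivia is a knave.
- Olivia (knave) says "Alice and I are the same type" - this is FALSE (a lie) because Olivia is a knave and Alice is a knight.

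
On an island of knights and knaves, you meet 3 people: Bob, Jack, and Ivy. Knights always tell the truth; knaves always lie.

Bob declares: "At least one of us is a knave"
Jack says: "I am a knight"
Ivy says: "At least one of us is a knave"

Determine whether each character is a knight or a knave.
Bob is a knight.
Jack is a knave.
Ivy is a knight.

Verification:
- Bob (knight) says "At least one of us is a knave" - this is TRUE because Jack is a knave.
- Jack (knave) says "I am a knight" - this is FALSE (a lie) because Jack is a knave.
- Ivy (knight) says "At least one of us is a knave" - this is TRUE because Jack is a knave.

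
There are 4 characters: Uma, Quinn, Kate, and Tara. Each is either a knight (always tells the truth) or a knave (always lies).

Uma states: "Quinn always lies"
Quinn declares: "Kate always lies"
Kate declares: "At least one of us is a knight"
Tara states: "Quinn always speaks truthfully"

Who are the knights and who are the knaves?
Uma is a knight.
Quinn is a knave.
Kate is a knight.
Tara is a knave.

Verification:
- Uma (knight) says "Quinn always lies" - this is TRUE because Quinn is a knave.
- Quinn (knave) says "Kate always lies" - this is FALSE (a lie) because Kate is a knight.
- Kate (knight) says "At least one of us is a knight" - this is TRUE because Uma and Kate are knights.
- Tara (knave) says "Quinn always speaks truthfully" - this is FALSE (a lie) because Quinn is a knave.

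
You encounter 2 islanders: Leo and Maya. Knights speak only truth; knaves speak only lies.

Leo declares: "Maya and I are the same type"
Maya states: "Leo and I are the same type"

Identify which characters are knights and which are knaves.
Leo is a knight.
Maya is a knight.

Verification:
- Leo (knight) says "Maya and I are the same type" - this is TRUE because Leo is a knight and Maya is a knight.
- Maya (knight) says "Leo and I are the same type" - this is TRUE because Maya is a knight and Leo is a knight.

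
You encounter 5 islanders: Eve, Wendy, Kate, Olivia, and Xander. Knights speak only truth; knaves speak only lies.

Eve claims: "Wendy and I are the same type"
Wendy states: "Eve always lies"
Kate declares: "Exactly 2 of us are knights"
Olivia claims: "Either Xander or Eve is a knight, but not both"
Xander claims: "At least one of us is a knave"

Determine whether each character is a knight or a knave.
Eve is a knave.
Wendy is a knight.
Kate is a knave.
Olivia is a knight.
Xander is a knight.

Verification:
- Eve (knave) says "Wendy and I are the same type" - this is FALSE (a lie) because Eve is a knave and Wendy is a knight.
- Wendy (knight) says "Eve always lies" - this is TRUE because Eve is a knave.
- Kate (knave) says "Exactly 2 of us are knights" - this is FALSE (a lie) because there are 3 knights.
- Olivia (knight) says "Either Xander or Eve is a knight, but not both" - this is TRUE because Xander is a knight and Eve is a knave.
- Xander (knight) says "At least one of us is a knave" - this is TRUE because Eve and Kate are knaves.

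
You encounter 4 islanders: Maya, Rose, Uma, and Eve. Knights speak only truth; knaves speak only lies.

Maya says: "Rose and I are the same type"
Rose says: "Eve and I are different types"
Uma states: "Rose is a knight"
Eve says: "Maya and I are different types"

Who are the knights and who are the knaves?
Maya is a knave.
Rose is a knight.
Uma is a knight.
Eve is a knave.

Verification:
- Maya (knave) says "Rose and I are the same type" - this is FALSE (a lie) because Maya is a knave and Rose is a knight.
- Rose (knight) says "Eve and I are different types" - this is TRUE because Rose is a knight and Eve is a knave.
- Uma (knight) says "Rose is a knight" - this is TRUE because Rose is a knight.
- Eve (knave) says "Maya and I are different types" - this is FALSE (a lie) because Eve is a knave and Maya is a knave.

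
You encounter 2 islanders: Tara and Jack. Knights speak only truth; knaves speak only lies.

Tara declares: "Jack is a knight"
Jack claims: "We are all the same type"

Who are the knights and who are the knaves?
Tara is a knight.
Jack is a knight.

Verification:
- Tara (knight) says "Jack is a knight" - this is TRUE because Jack is a knight.
- Jack (knight) says "We are all the same type" - this is TRUE because Tara and Jack are knights.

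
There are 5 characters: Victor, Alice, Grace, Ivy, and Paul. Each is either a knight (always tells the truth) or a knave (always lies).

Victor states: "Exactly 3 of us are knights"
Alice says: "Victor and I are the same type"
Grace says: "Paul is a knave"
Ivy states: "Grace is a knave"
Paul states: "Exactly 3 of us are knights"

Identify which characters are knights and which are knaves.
Victor is a knight.
Alice is a knave.
Grace is a knave.
Ivy is a knight.
Paul is a knight.

Verification:
- Victor (knight) says "Exactly 3 of us are knights" - this is TRUE because there are 3 knights.
- Alice (knave) says "Victor and I are the same type" - this is FALSE (a lie) because Alice is a knave and Victor is a knight.
- Grace (knave) says "Paul is a knave" - this is FALSE (a lie) because Paul is a knight.
- Ivy (knight) says "Grace is a knave" - this is TRUE because Grace is a knave.
- Paul (knight) says "Exactly 3 of us are knights" - this is TRUE because there are 3 knights.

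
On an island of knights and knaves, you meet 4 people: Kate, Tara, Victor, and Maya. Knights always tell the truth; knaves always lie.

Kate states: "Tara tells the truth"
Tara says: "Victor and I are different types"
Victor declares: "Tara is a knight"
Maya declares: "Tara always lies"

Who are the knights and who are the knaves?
Kate is a knave.
Tara is a knave.
Victor is a knave.
Maya is a knight.

Verification:
- Kate (knave) says "Tara tells the truth" - this is FALSE (a lie) because Tara is a knave.
- Tara (knave) says "Victor and I are different types" - this is FALSE (a lie) because Tara is a knave and Victor is a knave.
- Victor (knave) says "Tara is a knight" - this is FALSE (a lie) because Tara is a knave.
- Maya (knight) says "Tara always lies" - this is TRUE because Tara is a knave.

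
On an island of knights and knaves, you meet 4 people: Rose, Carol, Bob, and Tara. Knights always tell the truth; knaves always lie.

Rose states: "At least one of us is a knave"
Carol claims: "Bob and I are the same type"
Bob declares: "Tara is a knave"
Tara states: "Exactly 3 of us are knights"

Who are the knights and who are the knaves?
Rose is a knight.
Carol is a knave.
Bob is a knight.
Tara is a knave.

Verification:
- Rose (knight) says "At least one of us is a knave" - this is TRUE because Carol and Tara are knaves.
- Carol (knave) says "Bob and I are the same type" - this is FALSE (a lie) because Carol is a knave and Bob is a knight.
- Bob (knight) says "Tara is a knave" - this is TRUE because Tara is a knave.
- Tara (knave) says "Exactly 3 of us are knights" - this is FALSE (a lie) because there are 2 knights.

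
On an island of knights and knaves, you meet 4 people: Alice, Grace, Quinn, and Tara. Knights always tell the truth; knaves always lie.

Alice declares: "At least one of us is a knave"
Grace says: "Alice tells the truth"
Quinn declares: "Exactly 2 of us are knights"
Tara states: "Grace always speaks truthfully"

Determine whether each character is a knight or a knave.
Alice is a knight.
Grace is a knight.
Quinn is a knave.
Tara is a knight.

Verification:
- Alice (knight) says "At least one of us is a knave" - this is TRUE because Quinn is a knave.
- Grace (knight) says "Alice tells the truth" - this is TRUE because Alice is a knight.
- Quinn (knave) says "Exactly 2 of us are knights" - this is FALSE (a lie) because there are 3 knights.
- Tara (knight) says "Grace always speaks truthfully" - this is TRUE because Grace is a knight.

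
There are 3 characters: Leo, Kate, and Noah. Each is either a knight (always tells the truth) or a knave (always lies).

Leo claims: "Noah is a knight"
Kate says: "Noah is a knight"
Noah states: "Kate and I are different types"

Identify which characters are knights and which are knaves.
Leo is a knave.
Kate is a knave.
Noah is a knave.

Verification:
- Leo (knave) says "Noah is a knight" - this is FALSE (a lie) because Noah is a knave.
- Kate (knave) says "Noah is a knight" - this is FALSE (a lie) because Noah is a knave.
- Noah (knave) says "Kate and I are different types" - this is FALSE (a lie) because Noah is a knave and Kate is a knave.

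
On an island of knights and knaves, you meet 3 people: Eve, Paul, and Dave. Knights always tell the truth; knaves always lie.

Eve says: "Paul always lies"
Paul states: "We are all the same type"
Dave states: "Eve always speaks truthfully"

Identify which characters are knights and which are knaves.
Eve is a knight.
Paul is a knave.
Dave is a knight.

Verification:
- Eve (knight) says "Paul always lies" - this is TRUE because Paul is a knave.
- Paul (knave) says "We are all the same type" - this is FALSE (a lie) because Eve and Dave are knights and Paul is a knave.
- Dave (knight) says "Eve always speaks truthfully" - this is TRUE because Eve is a knight.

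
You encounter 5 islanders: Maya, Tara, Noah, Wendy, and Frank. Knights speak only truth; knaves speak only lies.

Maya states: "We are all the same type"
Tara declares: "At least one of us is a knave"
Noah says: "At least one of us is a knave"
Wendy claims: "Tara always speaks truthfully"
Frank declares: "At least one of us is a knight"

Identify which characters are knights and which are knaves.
Maya is a knave.
Tara is a knight.
Noah is a knight.
Wendy is a knight.
Frank is a knight.

Verification:
- Maya (knave) says "We are all the same type" - this is FALSE (a lie) because Tara, Noah, Wendy, and Frank are knights and Maya is a knave.
- Tara (knight) says "At least one of us is a knave" - this is TRUE because Maya is a knave.
- Noah (knight) says "At least one of us is a knave" - this is TRUE because Maya is a knave.
- Wendy (knight) says "Tara always speaks truthfully" - this is TRUE because Tara is a knight.
- Frank (knight) says "At least one of us is a knight" - this is TRUE because Tara, Noah, Wendy, and Frank are knights.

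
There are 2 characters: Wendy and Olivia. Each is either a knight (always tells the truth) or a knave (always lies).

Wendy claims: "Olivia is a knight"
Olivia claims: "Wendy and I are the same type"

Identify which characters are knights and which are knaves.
Wendy is a knight.
Olivia is a knight.

Verification:
- Wendy (knight) says "Olivia is a knight" - this is TRUE because Olivia is a knight.
- Olivia (knight) says "Wendy and I are the same type" - this is TRUE because Olivia is a knight and Wendy is a knight.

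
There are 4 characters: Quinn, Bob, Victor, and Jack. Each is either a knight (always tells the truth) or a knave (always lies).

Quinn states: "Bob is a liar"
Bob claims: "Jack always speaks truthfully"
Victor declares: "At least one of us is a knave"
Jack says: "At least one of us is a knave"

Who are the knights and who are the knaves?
Quinn is a knave.
Bob is a knight.
Victor is a knight.
Jack is a knight.

Verification:
- Quinn (knave) says "Bob is a liar" - this is FALSE (a lie) because Bob is a knight.
- Bob (knight) says "Jack always speaks truthfully" - this is TRUE because Jack is a knight.
- Victor (knight) says "At least one of us is a knave" - this is TRUE because Quinn is a knave.
- Jack (knight) says "At least one of us is a knave" - this is TRUE because Quinn is a knave.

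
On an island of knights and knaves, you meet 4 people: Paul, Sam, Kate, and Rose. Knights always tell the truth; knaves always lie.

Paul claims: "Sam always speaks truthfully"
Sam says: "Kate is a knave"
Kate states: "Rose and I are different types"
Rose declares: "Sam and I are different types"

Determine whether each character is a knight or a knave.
Paul is a knave.
Sam is a knave.
Kate is a knight.
Rose is a knave.

Verification:
- Paul (knave) says "Sam always speaks truthfully" - this is FALSE (a lie) because Sam is a knave.
- Sam (knave) says "Kate is a knave" - this is FALSE (a lie) because Kate is a knight.
- Kate (knight) says "Rose and I are different types" - this is TRUE because Kate is a knight and Rose is a knave.
- Rose (knave) says "Sam and I are different types" - this is FALSE (a lie) because Rose is a knave and Sam is a knave.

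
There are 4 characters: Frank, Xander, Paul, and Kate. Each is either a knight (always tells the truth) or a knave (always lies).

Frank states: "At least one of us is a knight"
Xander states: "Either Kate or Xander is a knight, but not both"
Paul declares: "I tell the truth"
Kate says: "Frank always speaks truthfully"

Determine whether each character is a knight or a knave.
Frank is a knave.
Xander is a knave.
Paul is a knave.
Kate is a knave.

Verification:
- Frank (knave) says "At least one of us is a knight" - this is FALSE (a lie) because no one is a knight.
- Xander (knave) says "Either Kate or Xander is a knight, but not both" - this is FALSE (a lie) because Kate is a knave and Xander is a knave.
- Paul (knave) says "I tell the truth" - this is FALSE (a lie) because Paul is a knave.
- Kate (knave) says "Frank always speaks truthfully" - this is FALSE (a lie) because Frank is a knave.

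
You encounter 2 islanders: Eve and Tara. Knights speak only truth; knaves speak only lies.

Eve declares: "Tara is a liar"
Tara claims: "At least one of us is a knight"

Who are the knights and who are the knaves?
Eve is a knave.
Tara is a knight.

Verification:
- Eve (knave) says "Tara is a liar" - this is FALSE (a lie) because Tara is a knight.
- Tara (knight) says "At least one of us is a knight" - this is TRUE because Tara is a knight.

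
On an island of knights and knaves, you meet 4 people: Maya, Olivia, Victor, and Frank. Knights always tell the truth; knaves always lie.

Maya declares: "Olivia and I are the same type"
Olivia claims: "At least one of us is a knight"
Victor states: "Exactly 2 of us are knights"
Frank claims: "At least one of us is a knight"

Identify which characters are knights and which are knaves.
Maya is a knight.
Olivia is a knight.
Victor is a knave.
Frank is a knight.

Verification:
- Maya (knight) says "Olivia and I are the same type" - this is TRUE because Maya is a knight and Olivia is a knight.
- Olivia (knight) says "At least one of us is a knight" - this is TRUE because Maya, Olivia, and Frank are knights.
- Victor (knave) says "Exactly 2 of us are knights" - this is FALSE (a lie) because there are 3 knights.
- Frank (knight) says "At least one of us is a knight" - this is TRUE because Maya, Olivia, and Frank are knights.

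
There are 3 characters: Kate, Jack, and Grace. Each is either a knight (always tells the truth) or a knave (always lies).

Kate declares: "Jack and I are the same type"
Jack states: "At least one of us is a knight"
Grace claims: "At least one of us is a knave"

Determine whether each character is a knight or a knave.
Kate is a knave.
Jack is a knight.
Grace is a knight.

Verification:
- Kate (knave) says "Jack and I are the same type" - this is FALSE (a lie) because Kate is a knave and Jack is a knight.
- Jack (knight) says "At least one of us is a knight" - this is TRUE because Jack and Grace are knights.
- Grace (knight) says "At least one of us is a knave" - this is TRUE because Kate is a knave.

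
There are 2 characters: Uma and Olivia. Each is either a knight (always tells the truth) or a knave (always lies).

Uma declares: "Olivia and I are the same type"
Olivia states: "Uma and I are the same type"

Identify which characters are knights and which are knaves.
Uma is a knight.
Olivia is a knight.

Verification:
- Uma (knight) says "Olivia and I are the same type" - this is TRUE because Uma is a knight and Olivia is a knight.
- Olivia (knight) says "Uma and I are the same type" - this is TRUE because Olivia is a knight and Uma is a knight.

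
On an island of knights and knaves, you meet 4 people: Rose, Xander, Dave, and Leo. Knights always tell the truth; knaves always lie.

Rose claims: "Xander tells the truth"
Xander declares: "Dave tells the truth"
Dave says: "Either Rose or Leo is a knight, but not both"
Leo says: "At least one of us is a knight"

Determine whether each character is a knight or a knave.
Rose is a knave.
Xander is a knave.
Dave is a knave.
Leo is a knave.

Verification:
- Rose (knave) says "Xander tells the truth" - this is FALSE (a lie) because Xander is a knave.
- Xander (knave) says "Dave tells the truth" - this is FALSE (a lie) because Dave is a knave.
- Dave (knave) says "Either Rose or Leo is a knight, but not both" - this is FALSE (a lie) because Rose is a knave and Leo is a knave.
- Leo (knave) says "At least one of us is a knight" - this is FALSE (a lie) because no one is a knight.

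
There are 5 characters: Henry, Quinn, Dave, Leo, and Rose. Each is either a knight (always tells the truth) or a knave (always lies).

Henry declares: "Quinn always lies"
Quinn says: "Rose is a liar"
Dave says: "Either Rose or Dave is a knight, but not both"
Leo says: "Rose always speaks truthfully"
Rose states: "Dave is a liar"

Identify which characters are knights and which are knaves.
Henry is a knave.
Quinn is a knight.
Dave is a knight.
Leo is a knave.
Rose is a knave.

Verification:
- Henry (knave) says "Quinn always lies" - this is FALSE (a lie) because Quinn is a knight.
- Quinn (knight) says "Rose is a liar" - this is TRUE because Rose is a knave.
- Dave (knight) says "Either Rose or Dave is a knight, but not both" - this is TRUE because Rose is a knave and Dave is a knight.
- Leo (knave) says "Rose always speaks truthfully" - this is FALSE (a lie) because Rose is a knave.
- Rose (knave) says "Dave is a liar" - this is FALSE (a lie) because Dave is a knight.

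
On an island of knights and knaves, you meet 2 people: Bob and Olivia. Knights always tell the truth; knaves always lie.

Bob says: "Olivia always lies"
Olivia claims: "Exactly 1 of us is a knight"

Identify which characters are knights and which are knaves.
Bob is a knave.
Olivia is a knight.

Verification:
- Bob (knave) says "Olivia always lies" - this is FALSE (a lie) because Olivia is a knight.
- Olivia (knight) says "Exactly 1 of us is a knight" - this is TRUE because there are 1 knights.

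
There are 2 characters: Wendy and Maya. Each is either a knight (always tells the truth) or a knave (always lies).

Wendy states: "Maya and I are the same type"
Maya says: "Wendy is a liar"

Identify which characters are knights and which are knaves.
Wendy is a knave.
Maya is a knight.

Verification:
- Wendy (knave) says "Maya and I are the same type" - this is FALSE (a lie) because Wendy is a knave and Maya is a knight.
- Maya (knight) says "Wendy is a liar" - this is TRUE because Wendy is a knave.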